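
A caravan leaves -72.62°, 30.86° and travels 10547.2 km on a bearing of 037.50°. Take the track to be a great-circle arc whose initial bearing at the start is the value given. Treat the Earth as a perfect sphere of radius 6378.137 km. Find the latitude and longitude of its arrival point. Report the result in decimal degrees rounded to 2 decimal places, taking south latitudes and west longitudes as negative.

δ = 10547.2/6378.137 = 1.653649 rad (94.7471°).
With φ₁ = -72.62° = -1.267458 rad and θ = 37.5° = 0.654498 rad:
Destination latitude: φ₂ = arcsin( sin φ₁ cos δ + cos φ₁ sin δ cos θ ) = arcsin(0.315147) = 18.37°.
Then Δλ = atan2(0.181218, 0.218001) = 0.693519 rad, from sin θ sin δ cos φ₁ over cos δ − sin φ₁ sin φ₂.
λ₂ = λ₁ + Δλ = 70.60°.

latitude 18.37°, longitude 70.60°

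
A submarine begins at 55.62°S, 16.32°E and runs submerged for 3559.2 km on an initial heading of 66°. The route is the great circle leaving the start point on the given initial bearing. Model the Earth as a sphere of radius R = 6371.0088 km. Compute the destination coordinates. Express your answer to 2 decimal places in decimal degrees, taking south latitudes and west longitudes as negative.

latitude -35.32°, longitude 52.72°

δ = 3559.2/6371.0088 = 0.558656 rad (32.0086°).
With φ₁ = -55.62° = -0.970752 rad and θ = 66° = 1.151917 rad:
Destination latitude: φ₂ = arcsin( sin φ₁ cos δ + cos φ₁ sin δ cos θ ) = arcsin(-0.578099) = -35.32°.
For the longitude increment, Δλ = atan2( sin θ sin δ cos φ₁, cos δ − sin φ₁ sin φ₂ ) = atan2(0.273430, 0.370858) = 36.40°.
λ₂ = 16.32° + 36.40° = 52.72°.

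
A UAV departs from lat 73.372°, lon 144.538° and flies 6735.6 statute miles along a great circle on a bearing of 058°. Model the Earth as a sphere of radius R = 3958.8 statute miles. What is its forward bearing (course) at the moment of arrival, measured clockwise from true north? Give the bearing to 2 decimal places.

δ = 6735.6/3958.8 = 1.701425 rad (97.4845°).
Start latitude φ₁ = 1.280583 rad; initial bearing θ = 1.012291 rad.
Destination latitude: φ₂ = arcsin( sin φ₁ cos δ + cos φ₁ sin δ cos θ ) = arcsin(0.025538) = 1.463°.
Δλ = atan2( sin θ sin δ cos φ₁ , cos δ − sin φ₁ sin φ₂ ) = atan2(0.240607, -0.154727) = 2.142284 rad = 122.744°.
λ₂ = 144.538° + 122.744° = 267.282°, normalized to (−180°, 180°] → -92.718°.
The forward bearing on arrival equals the back-azimuth from the destination plus 180°.
Back-azimuth from P₂ (1.46°, -92.72°) to P₁ (73.37°, 144.54°), with Δλ' = λ₁ − λ₂ = 237.26°: atan2( sin Δλ' cos φ₁ , cos φ₂ sin φ₁ − sin φ₂ cos φ₁ cos Δλ' ) = 345.95°.
Final bearing = (345.95° + 180°) mod 360° = 165.95°.

final bearing 165.95°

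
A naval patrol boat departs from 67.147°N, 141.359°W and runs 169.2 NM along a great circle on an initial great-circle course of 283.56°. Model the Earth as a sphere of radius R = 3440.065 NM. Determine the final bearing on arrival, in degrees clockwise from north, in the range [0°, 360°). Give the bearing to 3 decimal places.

final bearing 276.893°

δ = 169.2/3440.065 = 0.049185 rad (2.8181°).
Start latitude φ₁ = 1.171936 rad; initial bearing θ = 4.949056 rad.
Destination latitude: φ₂ = arcsin( sin φ₁ cos δ + cos φ₁ sin δ cos θ ) = arcsin(0.924867) = 67.648°.
For the longitude increment, Δλ = atan2( sin θ sin δ cos φ₁, cos δ − sin φ₁ sin φ₂ ) = atan2(-0.018562, 0.146522) = -7.220°.
λ₂ = λ₁ + Δλ = -148.579°.
The forward bearing on arrival equals the back-azimuth from the destination plus 180°.
Back-azimuth from P₂ (67.648°, -148.579°) to P₁ (67.147°, -141.359°), with Δλ' = λ₁ − λ₂ = 7.220°: atan2( sin Δλ' cos φ₁ , cos φ₂ sin φ₁ − sin φ₂ cos φ₁ cos Δλ' ) = 96.893°.
Final bearing = (96.893° + 180°) mod 360° = 276.893°.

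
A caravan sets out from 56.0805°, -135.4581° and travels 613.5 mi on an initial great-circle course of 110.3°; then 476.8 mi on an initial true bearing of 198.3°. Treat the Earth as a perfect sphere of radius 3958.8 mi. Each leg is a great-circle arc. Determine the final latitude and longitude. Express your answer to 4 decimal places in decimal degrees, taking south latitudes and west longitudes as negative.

Apply the spherical direct solution leg by leg, carrying full precision between legs.
Leg 1: from (56.0805°, -135.4581°), δ = 613.5/3958.8 = 0.154971 rad, θ = 110.3° → φ = 52.1851°, λ = -121.8008°.
Leg 2: from (52.1851°, -121.8008°), δ = 476.8/3958.8 = 0.120441 rad, θ = 198.3° → φ = 45.5885°, λ = -124.8911°.

latitude 45.5885°, longitude -124.8911°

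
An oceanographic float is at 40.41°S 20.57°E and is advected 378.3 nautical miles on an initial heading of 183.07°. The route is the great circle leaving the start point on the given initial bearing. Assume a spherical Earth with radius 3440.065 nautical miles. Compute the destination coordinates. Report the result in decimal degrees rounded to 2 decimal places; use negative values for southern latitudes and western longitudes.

Central angle δ = d/R = 0.109969 rad.
Start latitude φ₁ = -0.705288 rad; initial bearing θ = 3.195174 rad.
sin φ₂ = sin φ₁ cos δ + cos φ₁ sin δ cos θ = (-0.648253)(0.993960) + (0.761425)(0.109747)(-0.998565) = -0.727782
φ₂ = asin(-0.727782) = -0.815082 rad = -46.70°.
For the longitude increment, Δλ = atan2( sin θ sin δ cos φ₁, cos δ − sin φ₁ sin φ₂ ) = atan2(-0.004475, 0.522173) = -0.49°.
λ₂ = 20.57° + -0.49° = 20.08°.

latitude -46.70°, longitude 20.08°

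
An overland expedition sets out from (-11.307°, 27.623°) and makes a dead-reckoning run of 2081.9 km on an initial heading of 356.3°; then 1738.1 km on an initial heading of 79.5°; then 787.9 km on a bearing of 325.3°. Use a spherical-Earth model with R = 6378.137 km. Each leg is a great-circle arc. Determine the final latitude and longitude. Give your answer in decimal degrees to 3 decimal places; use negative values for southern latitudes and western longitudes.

Apply the spherical direct solution leg by leg, carrying full precision between legs.
Leg 1: from (-11.307°, 27.623°), δ = 2081.9/6378.137 = 0.326412 rad, θ = 356.3° → φ = 7.357°, λ = 26.428°.
Leg 2: from (7.357°, 26.428°), δ = 1738.1/6378.137 = 0.272509 rad, θ = 79.5° → φ = 9.903°, λ = 42.011°.
Leg 3: from (9.903°, 42.011°), δ = 787.9/6378.137 = 0.123531 rad, θ = 325.3° → φ = 15.691°, λ = 37.833°.

latitude 15.691°, longitude 37.833°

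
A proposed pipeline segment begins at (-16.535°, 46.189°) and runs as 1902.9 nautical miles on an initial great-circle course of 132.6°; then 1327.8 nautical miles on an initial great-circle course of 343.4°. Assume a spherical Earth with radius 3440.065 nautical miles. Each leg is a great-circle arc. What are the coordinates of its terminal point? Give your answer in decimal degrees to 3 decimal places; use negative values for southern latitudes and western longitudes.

latitude -14.304°, longitude 68.242°

Apply the spherical direct solution leg by leg, carrying full precision between legs.
Leg 1: from (-16.535°, 46.189°), δ = 1902.9/3440.065 = 0.553158 rad, θ = 132.6° → φ = -35.667°, λ = 74.615°.
Leg 2: from (-35.667°, 74.615°), δ = 1327.8/3440.065 = 0.385981 rad, θ = 343.4° → φ = -14.304°, λ = 68.242°.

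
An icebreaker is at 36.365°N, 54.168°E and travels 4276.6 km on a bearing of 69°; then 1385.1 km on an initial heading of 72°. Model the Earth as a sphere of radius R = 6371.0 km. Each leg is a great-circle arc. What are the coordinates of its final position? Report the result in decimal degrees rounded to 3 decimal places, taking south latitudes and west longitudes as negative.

Apply the spherical direct solution leg by leg, carrying full precision between legs.
Leg 1: from (36.365°, 54.168°), δ = 4276.6/6371 = 0.671260 rad, θ = 69° → φ = 40.074°, λ = 103.528°.
Leg 2: from (40.074°, 103.528°), δ = 1385.1/6371 = 0.217407 rad, θ = 72° → φ = 42.814°, λ = 119.768°.

latitude 42.814°, longitude 119.768°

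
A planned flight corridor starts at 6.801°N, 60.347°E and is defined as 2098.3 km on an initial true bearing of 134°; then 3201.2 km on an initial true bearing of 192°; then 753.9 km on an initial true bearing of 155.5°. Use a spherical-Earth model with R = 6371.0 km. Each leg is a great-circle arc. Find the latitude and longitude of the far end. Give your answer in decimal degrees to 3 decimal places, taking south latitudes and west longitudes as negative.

Apply the spherical direct solution leg by leg, carrying full precision between legs.
Leg 1: from (6.801°, 60.347°), δ = 2098.3/6371 = 0.329352 rad, θ = 134° → φ = -6.375°, λ = 73.886°.
Leg 2: from (-6.375°, 73.886°), δ = 3201.2/6371 = 0.502464 rad, θ = 192° → φ = -34.434°, λ = 66.913°.
Leg 3: from (-34.434°, 66.913°), δ = 753.9/6371 = 0.118333 rad, θ = 155.5° → φ = -40.550°, λ = 70.607°.

latitude -40.550°, longitude 70.607°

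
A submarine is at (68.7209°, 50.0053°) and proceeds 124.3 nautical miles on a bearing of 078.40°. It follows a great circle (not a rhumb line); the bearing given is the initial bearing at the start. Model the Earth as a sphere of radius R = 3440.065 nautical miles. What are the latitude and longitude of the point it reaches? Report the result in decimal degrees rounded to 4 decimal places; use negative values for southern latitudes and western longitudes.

The arc subtends δ = 124.3/3440.065 = 0.036133 rad at the centre.
Start latitude φ₁ = 1.199406 rad; initial bearing θ = 1.368338 rad.
sin φ₂ = sin φ₁ cos δ + cos φ₁ sin δ cos θ = (0.931824)(0.999347) + (0.362911)(0.036125)(0.201078) = 0.933852
φ₂ = asin(0.933852) = 1.205035 rad = 69.0434°.
Δλ = atan2( sin θ sin δ cos φ₁ , cos δ − sin φ₁ sin φ₂ ) = atan2(0.012842, 0.129162) = 0.099103 rad = 5.6782°.
λ₂ = λ₁ + Δλ = 55.6835°.

latitude 69.0434°, longitude 55.6835°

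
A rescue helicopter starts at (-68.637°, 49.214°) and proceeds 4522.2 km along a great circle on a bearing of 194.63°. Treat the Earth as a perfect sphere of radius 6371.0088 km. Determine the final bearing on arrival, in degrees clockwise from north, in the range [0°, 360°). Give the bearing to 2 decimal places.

Angular distance δ = d/R = 4522.2 / 6371.0088 = 0.709809 rad.
Start latitude φ₁ = -1.197942 rad; initial bearing θ = 3.396934 rad.
Applying the spherical law of cosines for sides, sin φ₂ = sin φ₁ cos δ + cos φ₁ sin δ cos θ = -0.936069, so φ₂ = -69.402°.
Then Δλ = atan2(-0.059960, -0.113267) = -2.654725 rad, from sin θ sin δ cos φ₁ over cos δ − sin φ₁ sin φ₂.
λ₂ = λ₁ + Δλ = -102.891°.
The forward bearing on arrival equals the back-azimuth from the destination plus 180°.
Back-azimuth from P₂ (-69.40°, -102.89°) to P₁ (-68.64°, 49.21°), with Δλ' = λ₁ − λ₂ = 152.10°: atan2( sin Δλ' cos φ₁ , cos φ₂ sin φ₁ − sin φ₂ cos φ₁ cos Δλ' ) = 164.84°.
Final bearing = (164.84° + 180°) mod 360° = 344.84°.

final bearing 344.84°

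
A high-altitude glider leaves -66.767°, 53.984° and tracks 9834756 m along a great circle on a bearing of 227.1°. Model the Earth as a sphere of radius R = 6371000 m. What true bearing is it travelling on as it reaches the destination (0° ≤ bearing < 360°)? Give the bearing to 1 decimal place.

final bearing 342.4°

Central angle δ = d/R = 1.543675 rad.
With φ₁ = -66.767° = -1.165304 rad and θ = 227.1° = 3.963643 rad:
Applying the spherical law of cosines for sides, sin φ₂ = sin φ₁ cos δ + cos φ₁ sin δ cos θ = -0.293345, so φ₂ = -17.058°.
Then Δλ = atan2(-0.288861, -0.242439) = -2.269042 rad, from sin θ sin δ cos φ₁ over cos δ − sin φ₁ sin φ₂.
λ₂ = 53.984° + -130.007° = -76.023°.
The forward bearing on arrival equals the back-azimuth from the destination plus 180°.
Back-azimuth from P₂ (-17.1°, -76.0°) to P₁ (-66.8°, 54.0°), with Δλ' = λ₁ − λ₂ = 130.0°: atan2( sin Δλ' cos φ₁ , cos φ₂ sin φ₁ − sin φ₂ cos φ₁ cos Δλ' ) = 162.4°.
Final bearing = (162.4° + 180°) mod 360° = 342.4°.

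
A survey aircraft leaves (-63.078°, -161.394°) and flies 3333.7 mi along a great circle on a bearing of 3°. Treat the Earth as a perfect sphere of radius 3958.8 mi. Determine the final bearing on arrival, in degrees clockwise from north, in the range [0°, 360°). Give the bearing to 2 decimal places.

final bearing 1.40°

Central angle δ = d/R = 0.842099 rad.
Start latitude φ₁ = -1.100919 rad; initial bearing θ = 0.052360 rad.
Destination latitude: φ₂ = arcsin( sin φ₁ cos δ + cos φ₁ sin δ cos θ ) = arcsin(-0.256403) = -14.857°.
Then Δλ = atan2(0.017679, 0.437284) = 0.040406 rad, from sin θ sin δ cos φ₁ over cos δ − sin φ₁ sin φ₂.
Hence λ₂ = -161.394° + 2.315° = -159.079°.
The forward bearing on arrival equals the back-azimuth from the destination plus 180°.
Back-azimuth from P₂ (-14.86°, -159.08°) to P₁ (-63.08°, -161.39°), with Δλ' = λ₁ − λ₂ = -2.32°: atan2( sin Δλ' cos φ₁ , cos φ₂ sin φ₁ − sin φ₂ cos φ₁ cos Δλ' ) = 181.40°.
Final bearing = (181.40° + 180°) mod 360° = 1.40°.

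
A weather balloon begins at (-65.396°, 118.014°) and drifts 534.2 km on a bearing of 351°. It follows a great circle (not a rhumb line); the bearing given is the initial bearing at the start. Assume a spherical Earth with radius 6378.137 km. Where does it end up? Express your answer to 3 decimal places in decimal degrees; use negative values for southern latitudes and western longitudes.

latitude -60.647°, longitude 116.484°

Central angle δ = d/R = 0.083755 rad.
With φ₁ = -65.396° = -1.141376 rad and θ = 351° = 6.126106 rad:
sin φ₂ = sin φ₁ cos δ + cos φ₁ sin δ cos θ = (-0.909207)(0.996495) + (0.416344)(0.083657)(0.987688) = -0.871619
φ₂ = asin(-0.871619) = -1.058495 rad = -60.647°.
Then Δλ = atan2(-0.005449, 0.204013) = -0.026701 rad, from sin θ sin δ cos φ₁ over cos δ − sin φ₁ sin φ₂.
λ₂ = 118.014° + -1.530° = 116.484°.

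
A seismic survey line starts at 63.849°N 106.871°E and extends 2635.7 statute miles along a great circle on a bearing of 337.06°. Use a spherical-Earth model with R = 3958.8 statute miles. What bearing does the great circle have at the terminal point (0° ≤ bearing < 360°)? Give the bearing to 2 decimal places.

final bearing 216.14°

Central angle δ = d/R = 0.665783 rad.
Converting: φ₁ = 1.114375 rad, θ = 5.882807 rad.
Destination latitude: φ₂ = arcsin( sin φ₁ cos δ + cos φ₁ sin δ cos θ ) = arcsin(0.956634) = 73.065°.
Δλ = atan2( sin θ sin δ cos φ₁ , cos δ − sin φ₁ sin φ₂ ) = atan2(-0.106107, -0.072275) = -2.168758 rad = -124.261°.
Hence λ₂ = 106.871° + -124.261° = -17.390°.
The forward bearing on arrival equals the back-azimuth from the destination plus 180°.
Back-azimuth from P₂ (73.06°, -17.39°) to P₁ (63.85°, 106.87°), with Δλ' = λ₁ − λ₂ = 124.26°: atan2( sin Δλ' cos φ₁ , cos φ₂ sin φ₁ − sin φ₂ cos φ₁ cos Δλ' ) = 36.14°.
Final bearing = (36.14° + 180°) mod 360° = 216.14°.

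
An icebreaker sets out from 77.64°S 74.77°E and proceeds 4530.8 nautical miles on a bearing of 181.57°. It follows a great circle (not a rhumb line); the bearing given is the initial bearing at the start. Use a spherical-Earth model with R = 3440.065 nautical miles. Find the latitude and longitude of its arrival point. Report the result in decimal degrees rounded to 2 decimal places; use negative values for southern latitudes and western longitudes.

The arc subtends δ = 4530.8/3440.065 = 1.317068 rad at the centre.
Start latitude φ₁ = -1.355074 rad; initial bearing θ = 3.168994 rad.
sin φ₂ = sin φ₁ cos δ + cos φ₁ sin δ cos θ = (-0.976822)(0.251015) + (0.214053)(0.967983)(-0.999625) = -0.452319
φ₂ = asin(-0.452319) = -0.469364 rad = -26.89°.
Then Δλ = atan2(-0.005677, -0.190820) = -3.111851 rad, from sin θ sin δ cos φ₁ over cos δ − sin φ₁ sin φ₂.
Hence λ₂ = 74.77° + -178.30° = -103.53°.

latitude -26.89°, longitude -103.53°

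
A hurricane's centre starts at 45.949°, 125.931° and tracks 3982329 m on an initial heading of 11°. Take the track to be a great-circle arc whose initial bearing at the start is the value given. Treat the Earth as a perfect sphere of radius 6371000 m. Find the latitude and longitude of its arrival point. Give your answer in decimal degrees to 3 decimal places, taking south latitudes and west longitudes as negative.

δ = 3982329/6371000 = 0.625071 rad (35.8139°).
Converting: φ₁ = 0.801961 rad, θ = 0.191986 rad.
Applying the spherical law of cosines for sides, sin φ₂ = sin φ₁ cos δ + cos φ₁ sin δ cos θ = 0.982209, so φ₂ = 79.176°.
Then Δλ = atan2(0.077632, 0.104987) = 0.636710 rad, from sin θ sin δ cos φ₁ over cos δ − sin φ₁ sin φ₂.
Hence λ₂ = 125.931° + 36.481° = 162.412°.

latitude 79.176°, longitude 162.412°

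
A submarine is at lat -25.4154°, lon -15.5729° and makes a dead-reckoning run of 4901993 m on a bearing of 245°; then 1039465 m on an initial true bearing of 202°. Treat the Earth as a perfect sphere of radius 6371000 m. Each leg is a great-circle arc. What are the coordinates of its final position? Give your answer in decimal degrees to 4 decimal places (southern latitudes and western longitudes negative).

latitude -43.5961°, longitude -70.7397°

Apply the spherical direct solution leg by leg, carrying full precision between legs.
Leg 1: from (-25.4154°, -15.5729°), δ = 4901993/6371000 = 0.769423 rad, θ = 245° → φ = -35.0193°, λ = -65.9201°.
Leg 2: from (-35.0193°, -65.9201°), δ = 1039465/6371000 = 0.163156 rad, θ = 202° → φ = -43.5961°, λ = -70.7397°.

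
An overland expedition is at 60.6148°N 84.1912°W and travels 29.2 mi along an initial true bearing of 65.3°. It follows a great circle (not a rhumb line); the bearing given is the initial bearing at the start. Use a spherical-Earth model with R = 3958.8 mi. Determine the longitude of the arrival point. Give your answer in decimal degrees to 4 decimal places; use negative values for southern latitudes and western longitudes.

The arc subtends δ = 29.2/3958.8 = 0.007376 rad at the centre.
Converting: φ₁ = 1.057928 rad, θ = 1.139700 rad.
Destination latitude: φ₂ = arcsin( sin φ₁ cos δ + cos φ₁ sin δ cos θ ) = arcsin(0.872829) = 60.7891°.
Δλ = atan2( sin θ sin δ cos φ₁ , cos δ − sin φ₁ sin φ₂ ) = atan2(0.003288, 0.239441) = 0.013731 rad = 0.7868°.
λ₂ = -84.1912° + 0.7868° = -83.4044°.

longitude -83.4044°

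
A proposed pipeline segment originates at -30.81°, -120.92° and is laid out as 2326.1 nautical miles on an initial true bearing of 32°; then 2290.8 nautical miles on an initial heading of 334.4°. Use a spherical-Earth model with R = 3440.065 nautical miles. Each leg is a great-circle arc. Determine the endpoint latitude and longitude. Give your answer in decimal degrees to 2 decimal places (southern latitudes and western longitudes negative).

latitude 36.91°, longitude -121.02°

Apply the spherical direct solution leg by leg, carrying full precision between legs.
Leg 1: from (-30.81°, -120.92°), δ = 2326.1/3440.065 = 0.676179 rad, θ = 32° → φ = 3.23°, λ = -101.52°.
Leg 2: from (3.23°, -101.52°), δ = 2290.8/3440.065 = 0.665918 rad, θ = 334.4° → φ = 36.91°, λ = -121.02°.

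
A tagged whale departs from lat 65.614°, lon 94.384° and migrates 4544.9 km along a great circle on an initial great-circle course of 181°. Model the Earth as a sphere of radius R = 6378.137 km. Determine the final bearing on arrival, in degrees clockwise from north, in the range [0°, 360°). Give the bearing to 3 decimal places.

final bearing 180.455°

δ = 4544.9/6378.137 = 0.712575 rad (40.8275°).
With φ₁ = 65.614° = 1.145180 rad and θ = 181° = 3.159046 rad:
Applying the spherical law of cosines for sides, sin φ₂ = sin φ₁ cos δ + cos φ₁ sin δ cos θ = 0.419279, so φ₂ = 24.789°.
Δλ = atan2( sin θ sin δ cos φ₁ , cos δ − sin φ₁ sin φ₂ ) = atan2(-0.004711, 0.374808) = -0.012569 rad = -0.720°.
λ₂ = λ₁ + Δλ = 93.664°.
The forward bearing on arrival equals the back-azimuth from the destination plus 180°.
Back-azimuth from P₂ (24.789°, 93.664°) to P₁ (65.614°, 94.384°), with Δλ' = λ₁ − λ₂ = 0.720°: atan2( sin Δλ' cos φ₁ , cos φ₂ sin φ₁ − sin φ₂ cos φ₁ cos Δλ' ) = 0.455°.
Final bearing = (0.455° + 180°) mod 360° = 180.455°.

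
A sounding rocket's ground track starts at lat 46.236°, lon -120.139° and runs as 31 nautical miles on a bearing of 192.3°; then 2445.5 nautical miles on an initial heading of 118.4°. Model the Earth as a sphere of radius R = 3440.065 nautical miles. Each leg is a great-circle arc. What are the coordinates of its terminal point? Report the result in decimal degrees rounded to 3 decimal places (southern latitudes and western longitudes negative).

Apply the spherical direct solution leg by leg, carrying full precision between legs.
Leg 1: from (46.236°, -120.139°), δ = 31/3440.065 = 0.009011 rad, θ = 192.3° → φ = 45.731°, λ = -120.297°.
Leg 2: from (45.731°, -120.297°), δ = 2445.5/3440.065 = 0.710888 rad, θ = 118.4° → φ = 19.026°, λ = -82.913°.

latitude 19.026°, longitude -82.913°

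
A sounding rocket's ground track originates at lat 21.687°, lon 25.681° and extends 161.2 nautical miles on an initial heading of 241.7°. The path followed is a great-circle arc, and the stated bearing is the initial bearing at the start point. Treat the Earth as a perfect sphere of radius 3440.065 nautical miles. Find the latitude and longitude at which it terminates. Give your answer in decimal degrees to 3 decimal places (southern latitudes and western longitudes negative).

Central angle δ = d/R = 0.046860 rad.
Converting: φ₁ = 0.378510 rad, θ = 4.218461 rad.
Applying the spherical law of cosines for sides, sin φ₂ = sin φ₁ cos δ + cos φ₁ sin δ cos θ = 0.348495, so φ₂ = 20.395°.
Then Δλ = atan2(-0.038324, 0.870121) = -0.044016 rad, from sin θ sin δ cos φ₁ over cos δ − sin φ₁ sin φ₂.
λ₂ = 25.681° + -2.522° = 23.159°.

latitude 20.395°, longitude 23.159°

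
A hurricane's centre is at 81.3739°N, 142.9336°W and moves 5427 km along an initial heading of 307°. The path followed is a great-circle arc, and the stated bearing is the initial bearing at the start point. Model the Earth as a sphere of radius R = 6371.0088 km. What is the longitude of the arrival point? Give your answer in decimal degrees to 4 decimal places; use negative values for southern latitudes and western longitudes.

Angular distance δ = d/R = 5427 / 6371.0088 = 0.851827 rad.
Converting: φ₁ = 1.420242 rad, θ = 5.358161 rad.
Destination latitude: φ₂ = arcsin( sin φ₁ cos δ + cos φ₁ sin δ cos θ ) = arcsin(0.719081) = 45.9787°.
Δλ = atan2( sin θ sin δ cos φ₁ , cos δ − sin φ₁ sin φ₂ ) = atan2(-0.090136, -0.052338) = -2.096871 rad = -120.1419°.
λ₂ = -142.9336° + -120.1419° = -263.0755°, normalized to (−180°, 180°] → 96.9245°.

longitude 96.9245°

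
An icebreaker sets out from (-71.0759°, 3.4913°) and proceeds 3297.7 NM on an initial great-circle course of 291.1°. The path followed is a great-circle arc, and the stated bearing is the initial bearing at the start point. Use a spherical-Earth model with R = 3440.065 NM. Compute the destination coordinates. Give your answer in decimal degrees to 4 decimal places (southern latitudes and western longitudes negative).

The arc subtends δ = 3297.7/3440.065 = 0.958616 rad at the centre.
Converting: φ₁ = -1.240508 rad, θ = 5.080653 rad.
sin φ₂ = sin φ₁ cos δ + cos φ₁ sin δ cos θ = (-0.945949)(0.574654) + (0.324315)(0.818397)(0.359997) = -0.448043
φ₂ = asin(-0.448043) = -0.464575 rad = -26.6182°.
Then Δλ = atan2(-0.247623, 0.150828) = -1.023712 rad, from sin θ sin δ cos φ₁ over cos δ − sin φ₁ sin φ₂.
Hence λ₂ = 3.4913° + -58.6544° = -55.1631°.

latitude -26.6182°, longitude -55.1631°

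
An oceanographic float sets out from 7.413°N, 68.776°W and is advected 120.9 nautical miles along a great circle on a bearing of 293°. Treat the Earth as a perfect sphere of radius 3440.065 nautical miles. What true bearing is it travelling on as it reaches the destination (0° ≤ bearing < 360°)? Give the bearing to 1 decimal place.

Angular distance δ = d/R = 120.9 / 3440.065 = 0.035145 rad.
Start latitude φ₁ = 0.129381 rad; initial bearing θ = 5.113815 rad.
Applying the spherical law of cosines for sides, sin φ₂ = sin φ₁ cos δ + cos φ₁ sin δ cos θ = 0.142555, so φ₂ = 8.196°.
For the longitude increment, Δλ = atan2( sin θ sin δ cos φ₁, cos δ − sin φ₁ sin φ₂ ) = atan2(-0.032074, 0.980990) = -1.873°.
Hence λ₂ = -68.776° + -1.873° = -70.649°.
The forward bearing on arrival equals the back-azimuth from the destination plus 180°.
Back-azimuth from P₂ (8.2°, -70.6°) to P₁ (7.4°, -68.8°), with Δλ' = λ₁ − λ₂ = 1.9°: atan2( sin Δλ' cos φ₁ , cos φ₂ sin φ₁ − sin φ₂ cos φ₁ cos Δλ' ) = 112.7°.
Final bearing = (112.7° + 180°) mod 360° = 292.7°.

final bearing 292.7°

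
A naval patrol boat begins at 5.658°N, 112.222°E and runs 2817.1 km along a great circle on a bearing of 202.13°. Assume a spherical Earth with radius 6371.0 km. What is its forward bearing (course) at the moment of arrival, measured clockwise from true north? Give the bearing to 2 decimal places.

Central angle δ = d/R = 0.442175 rad.
Start latitude φ₁ = 0.098751 rad; initial bearing θ = 3.527834 rad.
Applying the spherical law of cosines for sides, sin φ₂ = sin φ₁ cos δ + cos φ₁ sin δ cos θ = -0.305344, so φ₂ = -17.779°.
Then Δλ = atan2(-0.160411, 0.933927) = -0.170100 rad, from sin θ sin δ cos φ₁ over cos δ − sin φ₁ sin φ₂.
Hence λ₂ = 112.222° + -9.746° = 102.476°.
The forward bearing on arrival equals the back-azimuth from the destination plus 180°.
Back-azimuth from P₂ (-17.78°, 102.48°) to P₁ (5.66°, 112.22°), with Δλ' = λ₁ − λ₂ = 9.75°: atan2( sin Δλ' cos φ₁ , cos φ₂ sin φ₁ − sin φ₂ cos φ₁ cos Δλ' ) = 23.18°.
Final bearing = (23.18° + 180°) mod 360° = 203.18°.

final bearing 203.18°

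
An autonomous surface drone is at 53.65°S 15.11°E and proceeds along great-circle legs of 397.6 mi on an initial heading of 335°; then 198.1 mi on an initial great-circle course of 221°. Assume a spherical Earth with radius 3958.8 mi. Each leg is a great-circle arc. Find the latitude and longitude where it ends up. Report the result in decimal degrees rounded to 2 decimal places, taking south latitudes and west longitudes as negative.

latitude -50.50°, longitude 8.50°

Apply the spherical direct solution leg by leg, carrying full precision between legs.
Leg 1: from (-53.65°, 15.11°), δ = 397.6/3958.8 = 0.100434 rad, θ = 335° → φ = -48.37°, λ = 11.45°.
Leg 2: from (-48.37°, 11.45°), δ = 198.1/3958.8 = 0.050040 rad, θ = 221° → φ = -50.50°, λ = 8.50°.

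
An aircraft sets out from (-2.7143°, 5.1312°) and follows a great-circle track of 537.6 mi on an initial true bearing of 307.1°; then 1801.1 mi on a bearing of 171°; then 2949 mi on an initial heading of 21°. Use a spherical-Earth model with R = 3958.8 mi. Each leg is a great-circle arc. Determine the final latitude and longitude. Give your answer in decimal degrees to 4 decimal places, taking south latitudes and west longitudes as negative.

latitude 16.4592°, longitude 17.9098°

Apply the spherical direct solution leg by leg, carrying full precision between legs.
Leg 1: from (-2.7143°, 5.1312°), δ = 537.6/3958.8 = 0.135799 rad, θ = 307.1° → φ = 1.9858°, λ = -1.0713°.
Leg 2: from (1.9858°, -1.0713°), δ = 1801.1/3958.8 = 0.454961 rad, θ = 171° → φ = -23.7427°, λ = 3.2355°.
Leg 3: from (-23.7427°, 3.2355°), δ = 2949/3958.8 = 0.744923 rad, θ = 21° → φ = 16.4592°, λ = 17.9098°.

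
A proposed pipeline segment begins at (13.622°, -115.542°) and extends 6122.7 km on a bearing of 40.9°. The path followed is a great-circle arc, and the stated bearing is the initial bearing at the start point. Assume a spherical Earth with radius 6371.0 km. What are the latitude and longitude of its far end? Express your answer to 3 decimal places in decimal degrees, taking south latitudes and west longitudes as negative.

Angular distance δ = d/R = 6122.7 / 6371 = 0.961027 rad.
Converting: φ₁ = 0.237749 rad, θ = 0.713840 rad.
Destination latitude: φ₂ = arcsin( sin φ₁ cos δ + cos φ₁ sin δ cos θ ) = arcsin(0.737078) = 47.483°.
Then Δλ = atan2(0.521645, 0.399086) = 0.917731 rad, from sin θ sin δ cos φ₁ over cos δ − sin φ₁ sin φ₂.
λ₂ = λ₁ + Δλ = -62.960°.

latitude 47.483°, longitude -62.960°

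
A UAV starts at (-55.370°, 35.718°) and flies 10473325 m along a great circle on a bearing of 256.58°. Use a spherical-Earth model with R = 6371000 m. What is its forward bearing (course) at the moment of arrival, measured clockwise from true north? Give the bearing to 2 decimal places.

final bearing 326.35°

The arc subtends δ = 10473325/6371000 = 1.643906 rad at the centre.
Start latitude φ₁ = -0.966389 rad; initial bearing θ = 4.478166 rad.
Destination latitude: φ₂ = arcsin( sin φ₁ cos δ + cos φ₁ sin δ cos θ ) = arcsin(-0.071433) = -4.096°.
Then Δλ = atan2(-0.551281, -0.131823) = -1.805509 rad, from sin θ sin δ cos φ₁ over cos δ − sin φ₁ sin φ₂.
λ₂ = 35.718° + -103.448° = -67.730°.
The forward bearing on arrival equals the back-azimuth from the destination plus 180°.
Back-azimuth from P₂ (-4.10°, -67.73°) to P₁ (-55.37°, 35.72°), with Δλ' = λ₁ − λ₂ = 103.45°: atan2( sin Δλ' cos φ₁ , cos φ₂ sin φ₁ − sin φ₂ cos φ₁ cos Δλ' ) = 146.35°.
Final bearing = (146.35° + 180°) mod 360° = 326.35°.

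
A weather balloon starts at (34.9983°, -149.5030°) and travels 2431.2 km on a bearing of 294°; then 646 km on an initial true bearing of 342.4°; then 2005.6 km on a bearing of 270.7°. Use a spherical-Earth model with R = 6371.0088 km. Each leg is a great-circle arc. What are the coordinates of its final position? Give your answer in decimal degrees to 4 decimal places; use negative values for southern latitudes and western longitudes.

Apply the spherical direct solution leg by leg, carrying full precision between legs.
Leg 1: from (34.9983°, -149.5030°), δ = 2431.2/6371.0088 = 0.381604 rad, θ = 294° → φ = 41.0242°, λ = -176.3078°.
Leg 2: from (41.0242°, -176.3078°), δ = 646/6371.0088 = 0.101397 rad, θ = 342.4° → φ = 46.5352°, λ = -178.8578°.
Leg 3: from (46.5352°, -178.8578°), δ = 2005.6/6371.0088 = 0.314801 rad, θ = 270.7° → φ = 43.8468°, λ = 155.7194°.

latitude 43.8468°, longitude 155.7194°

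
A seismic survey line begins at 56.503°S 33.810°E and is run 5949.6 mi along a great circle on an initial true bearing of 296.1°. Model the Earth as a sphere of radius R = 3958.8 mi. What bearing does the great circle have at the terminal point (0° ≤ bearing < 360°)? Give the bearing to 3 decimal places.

final bearing 329.710°

Angular distance δ = d/R = 5949.6 / 3958.8 = 1.502880 rad.
Start latitude φ₁ = -0.986163 rad; initial bearing θ = 5.167920 rad.
Destination latitude: φ₂ = arcsin( sin φ₁ cos δ + cos φ₁ sin δ cos θ ) = arcsin(0.185647) = 10.699°.
Δλ = atan2( sin θ sin δ cos φ₁ , cos δ − sin φ₁ sin φ₂ ) = atan2(-0.494473, 0.222678) = -1.147665 rad = -65.756°.
λ₂ = λ₁ + Δλ = -31.946°.
The forward bearing on arrival equals the back-azimuth from the destination plus 180°.
Back-azimuth from P₂ (10.699°, -31.946°) to P₁ (-56.503°, 33.810°), with Δλ' = λ₁ − λ₂ = 65.756°: atan2( sin Δλ' cos φ₁ , cos φ₂ sin φ₁ − sin φ₂ cos φ₁ cos Δλ' ) = 149.710°.
Final bearing = (149.710° + 180°) mod 360° = 329.710°.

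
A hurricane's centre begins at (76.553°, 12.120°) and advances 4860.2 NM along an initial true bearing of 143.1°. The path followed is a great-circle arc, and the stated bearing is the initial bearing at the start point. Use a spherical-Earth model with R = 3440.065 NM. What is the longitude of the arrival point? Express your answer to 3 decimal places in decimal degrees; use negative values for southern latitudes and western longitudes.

longitude 48.506°

Angular distance δ = d/R = 4860.2 / 3440.065 = 1.412822 rad.
Start latitude φ₁ = 1.336102 rad; initial bearing θ = 2.497566 rad.
sin φ₂ = sin φ₁ cos δ + cos φ₁ sin δ cos θ = (0.972585)(0.157318) + (0.232546)(0.987548)(-0.799685) = -0.030643
φ₂ = asin(-0.030643) = -0.030647 rad = -1.756°.
Δλ = atan2( sin θ sin δ cos φ₁ , cos δ − sin φ₁ sin φ₂ ) = atan2(0.137887, 0.187120) = 0.635056 rad = 36.386°.
Hence λ₂ = 12.120° + 36.386° = 48.506°.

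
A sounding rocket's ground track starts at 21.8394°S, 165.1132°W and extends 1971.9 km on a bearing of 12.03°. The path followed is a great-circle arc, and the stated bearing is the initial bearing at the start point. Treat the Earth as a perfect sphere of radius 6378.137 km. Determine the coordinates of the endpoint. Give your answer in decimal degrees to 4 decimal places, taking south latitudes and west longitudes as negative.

The arc subtends δ = 1971.9/6378.137 = 0.309166 rad at the centre.
With φ₁ = -21.8394° = -0.381169 rad and θ = 12.03° = 0.209963 rad:
Applying the spherical law of cosines for sides, sin φ₂ = sin φ₁ cos δ + cos φ₁ sin δ cos θ = -0.078144, so φ₂ = -4.4819°.
For the longitude increment, Δλ = atan2( sin θ sin δ cos φ₁, cos δ − sin φ₁ sin φ₂ ) = atan2(0.058864, 0.923518) = 3.6471°.
λ₂ = λ₁ + Δλ = -161.4661°.

latitude -4.4819°, longitude -161.4661°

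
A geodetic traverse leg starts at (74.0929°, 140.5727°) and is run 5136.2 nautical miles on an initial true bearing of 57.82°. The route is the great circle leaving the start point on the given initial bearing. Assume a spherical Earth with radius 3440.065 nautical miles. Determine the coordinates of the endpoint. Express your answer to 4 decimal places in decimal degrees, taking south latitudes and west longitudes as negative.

The arc subtends δ = 5136.2/3440.065 = 1.493053 rad at the centre.
Start latitude φ₁ = 1.293165 rad; initial bearing θ = 1.009149 rad.
sin φ₂ = sin φ₁ cos δ + cos φ₁ sin δ cos θ = (0.961707)(0.077665) + (0.274078)(0.996980)(0.532581) = 0.220219
φ₂ = asin(0.220219) = 0.222039 rad = 12.7219°.
Δλ = atan2( sin θ sin δ cos φ₁ , cos δ − sin φ₁ sin φ₂ ) = atan2(0.231274, -0.134121) = 2.096324 rad = 120.1105°.
λ₂ = 140.5727° + 120.1105° = 260.6832°, normalized to (−180°, 180°] → -99.3168°.

latitude 12.7219°, longitude -99.3168°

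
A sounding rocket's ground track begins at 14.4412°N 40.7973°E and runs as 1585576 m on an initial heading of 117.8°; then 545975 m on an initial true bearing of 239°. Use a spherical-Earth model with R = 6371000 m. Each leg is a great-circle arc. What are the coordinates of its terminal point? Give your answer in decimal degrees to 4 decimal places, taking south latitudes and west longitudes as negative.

Apply the spherical direct solution leg by leg, carrying full precision between legs.
Leg 1: from (14.4412°, 40.7973°), δ = 1585576/6371000 = 0.248874 rad, θ = 117.8° → φ = 7.4959°, λ = 53.4923°.
Leg 2: from (7.4959°, 53.4923°), δ = 545975/6371000 = 0.085697 rad, θ = 239° → φ = 4.9491°, λ = 49.2692°.

latitude 4.9491°, longitude 49.2692°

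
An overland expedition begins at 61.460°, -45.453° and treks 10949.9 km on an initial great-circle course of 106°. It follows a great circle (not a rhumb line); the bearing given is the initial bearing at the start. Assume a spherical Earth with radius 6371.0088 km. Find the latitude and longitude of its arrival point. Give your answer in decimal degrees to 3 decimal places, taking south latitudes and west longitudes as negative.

Central angle δ = d/R = 1.718707 rad.
Start latitude φ₁ = 1.072679 rad; initial bearing θ = 1.850049 rad.
Destination latitude: φ₂ = arcsin( sin φ₁ cos δ + cos φ₁ sin δ cos θ ) = arcsin(-0.259718) = -15.053°.
Δλ = atan2( sin θ sin δ cos φ₁ , cos δ − sin φ₁ sin φ₂ ) = atan2(0.454249, 0.080786) = 1.394792 rad = 79.916°.
λ₂ = -45.453° + 79.916° = 34.463°.

latitude -15.053°, longitude 34.463°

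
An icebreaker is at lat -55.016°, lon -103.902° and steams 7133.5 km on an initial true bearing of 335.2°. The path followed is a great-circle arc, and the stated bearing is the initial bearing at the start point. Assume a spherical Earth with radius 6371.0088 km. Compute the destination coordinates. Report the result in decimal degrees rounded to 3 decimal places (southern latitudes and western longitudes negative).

latitude 6.385°, longitude -126.226°

The arc subtends δ = 7133.5/6371.0088 = 1.119681 rad at the centre.
With φ₁ = -55.016° = -0.960210 rad and θ = 335.2° = 5.850344 rad:
Destination latitude: φ₂ = arcsin( sin φ₁ cos δ + cos φ₁ sin δ cos θ ) = arcsin(0.111210) = 6.385°.
For the longitude increment, Δλ = atan2( sin θ sin δ cos φ₁, cos δ − sin φ₁ sin φ₂ ) = atan2(-0.216433, 0.527085) = -22.324°.
λ₂ = λ₁ + Δλ = -126.226°.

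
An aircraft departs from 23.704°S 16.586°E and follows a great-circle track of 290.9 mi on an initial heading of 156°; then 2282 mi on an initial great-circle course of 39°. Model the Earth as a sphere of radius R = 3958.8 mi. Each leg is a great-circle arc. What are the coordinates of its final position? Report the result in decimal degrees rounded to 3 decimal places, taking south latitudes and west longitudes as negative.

latitude -0.690°, longitude 38.577°

Apply the spherical direct solution leg by leg, carrying full precision between legs.
Leg 1: from (-23.704°, 16.586°), δ = 290.9/3958.8 = 0.073482 rad, θ = 156° → φ = -27.538°, λ = 18.516°.
Leg 2: from (-27.538°, 18.516°), δ = 2282/3958.8 = 0.576437 rad, θ = 39° → φ = -0.690°, λ = 38.577°.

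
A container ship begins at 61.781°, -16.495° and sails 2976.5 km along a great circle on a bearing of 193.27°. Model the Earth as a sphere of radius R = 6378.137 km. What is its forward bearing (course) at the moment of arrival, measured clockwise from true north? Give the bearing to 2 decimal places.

δ = 2976.5/6378.137 = 0.466672 rad (26.7384°).
Start latitude φ₁ = 1.078282 rad; initial bearing θ = 3.373198 rad.
Applying the spherical law of cosines for sides, sin φ₂ = sin φ₁ cos δ + cos φ₁ sin δ cos θ = 0.579866, so φ₂ = 35.441°.
For the longitude increment, Δλ = atan2( sin θ sin δ cos φ₁, cos δ − sin φ₁ sin φ₂ ) = atan2(-0.048832, 0.382123) = -7.282°.
Hence λ₂ = -16.495° + -7.282° = -23.777°.
The forward bearing on arrival equals the back-azimuth from the destination plus 180°.
Back-azimuth from P₂ (35.44°, -23.78°) to P₁ (61.78°, -16.50°), with Δλ' = λ₁ − λ₂ = 7.28°: atan2( sin Δλ' cos φ₁ , cos φ₂ sin φ₁ − sin φ₂ cos φ₁ cos Δλ' ) = 7.66°.
Final bearing = (7.66° + 180°) mod 360° = 187.66°.

final bearing 187.66°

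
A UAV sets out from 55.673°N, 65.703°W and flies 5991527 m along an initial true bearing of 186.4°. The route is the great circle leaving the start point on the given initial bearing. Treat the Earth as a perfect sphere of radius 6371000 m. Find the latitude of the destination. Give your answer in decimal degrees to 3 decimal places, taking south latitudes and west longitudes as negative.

latitude 1.953°

Angular distance δ = d/R = 5991527 / 6371000 = 0.940437 rad.
Start latitude φ₁ = 0.971677 rad; initial bearing θ = 3.253294 rad.
sin φ₂ = sin φ₁ cos δ + cos φ₁ sin δ cos θ = (0.825833)(0.589435) + (0.563915)(0.807816)(-0.993768) = 0.034074
φ₂ = asin(0.034074) = 0.034080 rad = 1.953°.
Δλ = atan2( sin θ sin δ cos φ₁ , cos δ − sin φ₁ sin φ₂ ) = atan2(-0.050779, 0.561296) = -0.090221 rad = -5.169°.
λ₂ = -65.703° + -5.169° = -70.872°.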